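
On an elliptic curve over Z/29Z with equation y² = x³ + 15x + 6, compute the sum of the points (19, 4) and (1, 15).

(10, 5)

(19, 4) + (1, 15). λ = (15 - 4)/(1 - 19) ≡ 11/11 mod 29. 11⁻¹ ≡ 8 (mod 29) since 11·8 = 88 ≡ 1, so λ ≡ 1.
  x = λ² - 19 - 1 = 1 - 20 ≡ 10; y = λ·(19 - 10) - 4 ≡ 5. → (10, 5)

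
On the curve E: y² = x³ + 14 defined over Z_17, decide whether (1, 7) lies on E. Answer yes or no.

yes

y² = 7² ≡ 15; x³ + 0x + 14 = 15 ≡ 15 (mod 17). 15 = 15.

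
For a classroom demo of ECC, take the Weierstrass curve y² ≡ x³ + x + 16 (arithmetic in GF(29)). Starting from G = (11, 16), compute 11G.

(9, 0)

Double-and-add on 11 = (1011)₂. Start with G = (11, 16) for the leading 1-bit.
double: tangent at (11, 16): λ = (3·11² + 1)/(2·16) ≡ 16/3. 3⁻¹ ≡ 10 (mod 29), so λ ≡ 16·10 ≡ 15.
  x = λ² - 11 - 11 = 225 - 22 ≡ 0; y = λ·(11 - 0) - 16 ≡ 4. → (0, 4)
double: tangent at (0, 4): λ = (3·0² + 1)/(2·4) ≡ 1/8. 8⁻¹ ≡ 11 (mod 29), so λ ≡ 1·11 ≡ 11.
  x = λ² - 0 - 0 = 121 - 0 ≡ 5; y = λ·(0 - 5) - 4 ≡ 28. → (5, 28)
add G: (5, 28) + (11, 16). λ = (16 - 28)/(11 - 5) ≡ 17/6 mod 29. 6⁻¹ ≡ 5 (mod 29) since 6·5 = 30 ≡ 1, so λ ≡ 27.
  x = λ² - 5 - 11 = 729 - 16 ≡ 17; y = λ·(5 - 17) - 28 ≡ 25. → (17, 25)
double: tangent at (17, 25): λ = (3·17² + 1)/(2·25) ≡ 27/21. 21⁻¹ ≡ 18 (mod 29), so λ ≡ 27·18 ≡ 22.
  x = λ² - 17 - 17 = 484 - 34 ≡ 15; y = λ·(17 - 15) - 25 ≡ 19. → (15, 19)
add G: (15, 19) + (11, 16). λ = (16 - 19)/(11 - 15) ≡ 26/25 mod 29. 25⁻¹ ≡ 7 (mod 29) since 25·7 = 175 ≡ 1, so λ ≡ 8.
  x = λ² - 15 - 11 = 64 - 26 ≡ 9; y = λ·(15 - 9) - 19 ≡ 0. → (9, 0)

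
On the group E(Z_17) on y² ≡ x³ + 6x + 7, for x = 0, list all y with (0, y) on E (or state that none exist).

none

x³ + 6x + 7 = 7 ≡ 7 (mod 17).
7 is a non-residue mod 17; no y exists.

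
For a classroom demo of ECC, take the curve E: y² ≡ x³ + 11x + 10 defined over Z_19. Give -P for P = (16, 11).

(16, 8)

-(16, 11) = (16, -11 mod 19) = (16, 8).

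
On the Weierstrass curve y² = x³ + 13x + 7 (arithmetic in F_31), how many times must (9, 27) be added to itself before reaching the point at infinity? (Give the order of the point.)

2P: tangent at (9, 27): λ = (3·9² + 13)/(2·27) ≡ 8/23. 23⁻¹ ≡ 27 (mod 31) since 23·27 = 621 ≡ 1, so λ ≡ 8·27 ≡ 30.
  x = λ² - 9 - 9 = 900 - 18 ≡ 14; y = λ·(9 - 14) - 27 ≡ 9. → (14, 9)
3P: (14, 9) + (9, 27). λ = (27 - 9)/(9 - 14) ≡ 18/26 mod 31. 26⁻¹ ≡ 6 (mod 31), so λ ≡ 15.
  x = λ² - 14 - 9 = 225 - 23 ≡ 16; y = λ·(14 - 16) - 9 ≡ 23. → (16, 23)
4P: (16, 23) + (9, 27). λ = (27 - 23)/(9 - 16) ≡ 4/24 mod 31. 24⁻¹ ≡ 22 (mod 31), so λ ≡ 26.
  x = λ² - 16 - 9 = 676 - 25 ≡ 0; y = λ·(16 - 0) - 23 ≡ 21. → (0, 21)
5P: (0, 21) + (9, 27). λ = (27 - 21)/(9 - 0) ≡ 6/9 mod 31. 9⁻¹ ≡ 7 (mod 31), so λ ≡ 11.
  x = λ² - 0 - 9 = 121 - 9 ≡ 19; y = λ·(0 - 19) - 21 ≡ 18. → (19, 18)
6P: (19, 18) + (9, 27). λ = (27 - 18)/(9 - 19) ≡ 9/21 mod 31. 21⁻¹ ≡ 3 (mod 31), so λ ≡ 27.
  x = λ² - 19 - 9 = 729 - 28 ≡ 19; y = λ·(19 - 19) - 18 ≡ 13. → (19, 13)
7P: (19, 13) + (9, 27). λ = (27 - 13)/(9 - 19) ≡ 14/21 mod 31. 21⁻¹ ≡ 3 (mod 31) since 21·3 = 63 ≡ 1, so λ ≡ 11.
  x = λ² - 19 - 9 = 121 - 28 ≡ 0; y = λ·(19 - 0) - 13 ≡ 10. → (0, 10)
8P: (0, 10) + (9, 27). λ = (27 - 10)/(9 - 0) ≡ 17/9 mod 31. 9⁻¹ ≡ 7 (mod 31) since 9·7 = 63 ≡ 1, so λ ≡ 26.
  x = λ² - 0 - 9 = 676 - 9 ≡ 16; y = λ·(0 - 16) - 10 ≡ 8. → (16, 8)
9P: (16, 8) + (9, 27). λ = (27 - 8)/(9 - 16) ≡ 19/24 mod 31. 24⁻¹ ≡ 22 (mod 31), so λ ≡ 15.
  x = λ² - 16 - 9 = 225 - 25 ≡ 14; y = λ·(16 - 14) - 8 ≡ 22. → (14, 22)
10P: (14, 22) + (9, 27). λ = (27 - 22)/(9 - 14) ≡ 5/26 mod 31. 26⁻¹ ≡ 6 (mod 31), so λ ≡ 30.
  x = λ² - 14 - 9 = 900 - 23 ≡ 9; y = λ·(14 - 9) - 22 ≡ 4. → (9, 4)
11P: (9, 4) + (9, 27): same x and y₁ ≡ -y₂, so the sum is the point at infinity.
11P = the point at infinity, so the order is 11.

11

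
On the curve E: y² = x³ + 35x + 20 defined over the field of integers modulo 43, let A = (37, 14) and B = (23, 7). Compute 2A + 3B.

(3, 25)

First 2A:
Repeated addition: build up to 2A.
2A: tangent at (37, 14): λ = (3·37² + 35)/(2·14) ≡ 14/28. 28⁻¹ ≡ 20 (mod 43) since 28·20 = 560 ≡ 1, so λ ≡ 14·20 ≡ 22.
  x = λ² - 37 - 37 = 484 - 74 ≡ 23; y = λ·(37 - 23) - 14 ≡ 36. → (23, 36)
2A = (23, 36).
Next 3B:
Repeated addition: build up to 3B.
2B: tangent at (23, 7): λ = (3·23² + 35)/(2·7) ≡ 31/14. 14⁻¹ ≡ 40 (mod 43) since 14·40 = 560 ≡ 1, so λ ≡ 31·40 ≡ 36.
  x = λ² - 23 - 23 = 1296 - 46 ≡ 3; y = λ·(23 - 3) - 7 ≡ 25. → (3, 25)
3B: (3, 25) + (23, 7). λ = (7 - 25)/(23 - 3) ≡ 25/20 mod 43. 20⁻¹ ≡ 28 (mod 43), so λ ≡ 12.
  x = λ² - 3 - 23 = 144 - 26 ≡ 32; y = λ·(3 - 32) - 25 ≡ 14. → (32, 14)
3B = (32, 14).
Finally 2A + 3B:
(23, 36) + (32, 14). λ = (14 - 36)/(32 - 23) ≡ 21/9 mod 43. 9⁻¹ ≡ 24 (mod 43), so λ ≡ 31.
  x = λ² - 23 - 32 = 961 - 55 ≡ 3; y = λ·(23 - 3) - 36 ≡ 25. → (3, 25)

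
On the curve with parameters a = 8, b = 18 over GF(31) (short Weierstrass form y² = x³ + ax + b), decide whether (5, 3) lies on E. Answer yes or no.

y² = 3² ≡ 9; x³ + 8x + 18 = 183 ≡ 28 (mod 31). 9 ≠ 28.

no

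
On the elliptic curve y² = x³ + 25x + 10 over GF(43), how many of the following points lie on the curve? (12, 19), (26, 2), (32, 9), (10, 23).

(12, 19): 19² ≡ 17, rhs ≡ 17 → on.
(26, 2): 2² ≡ 4, rhs ≡ 4 → on.
(32, 9): 9² ≡ 38, rhs ≡ 38 → on.
(10, 23): 23² ≡ 13, rhs ≡ 13 → on.

4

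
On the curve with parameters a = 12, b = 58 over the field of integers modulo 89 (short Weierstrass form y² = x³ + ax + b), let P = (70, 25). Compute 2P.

tangent at (70, 25): λ = (3·70² + 12)/(2·25) ≡ 27/50. 50⁻¹ ≡ 73 (mod 89), so λ ≡ 27·73 ≡ 13.
  x = λ² - 70 - 70 = 169 - 140 ≡ 29; y = λ·(70 - 29) - 25 ≡ 63. → (29, 63)

(29, 63)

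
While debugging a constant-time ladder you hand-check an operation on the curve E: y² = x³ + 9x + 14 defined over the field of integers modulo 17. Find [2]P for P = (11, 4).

tangent at (11, 4): λ = (3·11² + 9)/(2·4) ≡ 15/8. 8⁻¹ ≡ 15 (mod 17) since 8·15 = 120 ≡ 1, so λ ≡ 15·15 ≡ 4.
  x = λ² - 11 - 11 = 16 - 22 ≡ 11; y = λ·(11 - 11) - 4 ≡ 13. → (11, 13)

(11, 13)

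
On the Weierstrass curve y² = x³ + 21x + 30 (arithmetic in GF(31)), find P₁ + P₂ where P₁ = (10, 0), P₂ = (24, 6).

(13, 12)

(10, 0) + (24, 6). λ = (6 - 0)/(24 - 10) ≡ 6/14 mod 31. 14⁻¹ ≡ 20 (mod 31), so λ ≡ 27.
  x = λ² - 10 - 24 = 729 - 34 ≡ 13; y = λ·(10 - 13) - 0 ≡ 12. → (13, 12)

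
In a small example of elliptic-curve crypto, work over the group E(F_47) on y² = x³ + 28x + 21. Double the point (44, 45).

(10, 28)

tangent at (44, 45): λ = (3·44² + 28)/(2·45) ≡ 8/43. 43⁻¹ ≡ 35 (mod 47), so λ ≡ 8·35 ≡ 45.
  x = λ² - 44 - 44 = 2025 - 88 ≡ 10; y = λ·(44 - 10) - 45 ≡ 28. → (10, 28)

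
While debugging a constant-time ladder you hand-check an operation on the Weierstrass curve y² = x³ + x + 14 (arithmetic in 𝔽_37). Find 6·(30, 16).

Write G = (30, 16).
Double-and-add on 6 = (110)₂. Start with G = (30, 16) for the leading 1-bit.
double: tangent at (30, 16): λ = (3·30² + 1)/(2·16) ≡ 0/32. 32⁻¹ ≡ 22 (mod 37), so λ ≡ 0·22 ≡ 0.
  x = λ² - 30 - 30 = 0 - 60 ≡ 14; y = λ·(30 - 14) - 16 ≡ 21. → (14, 21)
add G: (14, 21) + (30, 16). λ = (16 - 21)/(30 - 14) ≡ 32/16 mod 37. 16⁻¹ ≡ 7 (mod 37) since 16·7 = 112 ≡ 1, so λ ≡ 2.
  x = λ² - 14 - 30 = 4 - 44 ≡ 34; y = λ·(14 - 34) - 21 ≡ 13. → (34, 13)
double: tangent at (34, 13): λ = (3·34² + 1)/(2·13) ≡ 28/26. 26⁻¹ ≡ 10 (mod 37), so λ ≡ 28·10 ≡ 21.
  x = λ² - 34 - 34 = 441 - 68 ≡ 3; y = λ·(34 - 3) - 13 ≡ 9. → (3, 9)

(3, 9)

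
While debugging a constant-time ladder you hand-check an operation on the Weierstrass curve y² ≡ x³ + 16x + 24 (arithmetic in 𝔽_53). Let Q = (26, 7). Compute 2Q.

(11, 10)

tangent at (26, 7): λ = (3·26² + 16)/(2·7) ≡ 30/14. 14⁻¹ ≡ 19 (mod 53), so λ ≡ 30·19 ≡ 40.
  x = λ² - 26 - 26 = 1600 - 52 ≡ 11; y = λ·(26 - 11) - 7 ≡ 10. → (11, 10)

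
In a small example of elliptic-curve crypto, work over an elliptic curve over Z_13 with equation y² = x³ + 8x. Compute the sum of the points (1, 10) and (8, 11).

(8, 2)

(1, 10) + (8, 11). λ = (11 - 10)/(8 - 1) ≡ 1/7 mod 13. 7⁻¹ ≡ 2 (mod 13), so λ ≡ 2.
  x = λ² - 1 - 8 = 4 - 9 ≡ 8; y = λ·(1 - 8) - 10 ≡ 2. → (8, 2)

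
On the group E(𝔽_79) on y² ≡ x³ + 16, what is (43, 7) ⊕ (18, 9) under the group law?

(40, 37)

(43, 7) + (18, 9). λ = (9 - 7)/(18 - 43) ≡ 2/54 mod 79. 54⁻¹ ≡ 60 (mod 79), so λ ≡ 41.
  x = λ² - 43 - 18 = 1681 - 61 ≡ 40; y = λ·(43 - 40) - 7 ≡ 37. → (40, 37)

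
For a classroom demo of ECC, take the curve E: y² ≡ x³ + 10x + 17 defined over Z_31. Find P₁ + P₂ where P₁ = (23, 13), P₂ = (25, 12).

(22, 2)

(23, 13) + (25, 12). λ = (12 - 13)/(25 - 23) ≡ 30/2 mod 31. 2⁻¹ ≡ 16 (mod 31) since 2·16 = 32 ≡ 1, so λ ≡ 15.
  x = λ² - 23 - 25 = 225 - 48 ≡ 22; y = λ·(23 - 22) - 13 ≡ 2. → (22, 2)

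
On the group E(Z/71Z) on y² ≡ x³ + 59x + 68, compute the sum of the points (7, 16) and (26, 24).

(7, 16) + (26, 24). λ = (24 - 16)/(26 - 7) ≡ 8/19 mod 71. 19⁻¹ ≡ 15 (mod 71), so λ ≡ 49.
  x = λ² - 7 - 26 = 2401 - 33 ≡ 25; y = λ·(7 - 25) - 16 ≡ 25. → (25, 25)

(25, 25)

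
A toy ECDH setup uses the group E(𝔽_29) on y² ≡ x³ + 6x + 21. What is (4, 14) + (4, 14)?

(8, 28)

tangent at (4, 14): λ = (3·4² + 6)/(2·14) ≡ 25/28. 28⁻¹ ≡ 28 (mod 29) since 28·28 = 784 ≡ 1, so λ ≡ 25·28 ≡ 4.
  x = λ² - 4 - 4 = 16 - 8 ≡ 8; y = λ·(4 - 8) - 14 ≡ 28. → (8, 28)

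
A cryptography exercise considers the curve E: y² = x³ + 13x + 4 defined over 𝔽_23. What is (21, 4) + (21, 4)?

(17, 20)

tangent at (21, 4): λ = (3·21² + 13)/(2·4) ≡ 2/8. 8⁻¹ ≡ 3 (mod 23), so λ ≡ 2·3 ≡ 6.
  x = λ² - 21 - 21 = 36 - 42 ≡ 17; y = λ·(21 - 17) - 4 ≡ 20. → (17, 20)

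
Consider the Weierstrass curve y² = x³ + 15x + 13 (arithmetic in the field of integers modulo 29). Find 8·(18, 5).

(6, 0)

Write Q = (18, 5).
Repeated addition: build up to 8Q.
2Q: tangent at (18, 5): λ = (3·18² + 15)/(2·5) ≡ 1/10. 10⁻¹ ≡ 3 (mod 29), so λ ≡ 1·3 ≡ 3.
  x = λ² - 18 - 18 = 9 - 36 ≡ 2; y = λ·(18 - 2) - 5 ≡ 14. → (2, 14)
3Q: (2, 14) + (18, 5). λ = (5 - 14)/(18 - 2) ≡ 20/16 mod 29. 16⁻¹ ≡ 20 (mod 29) since 16·20 = 320 ≡ 1, so λ ≡ 23.
  x = λ² - 2 - 18 = 529 - 20 ≡ 16; y = λ·(2 - 16) - 14 ≡ 12. → (16, 12)
4Q: (16, 12) + (18, 5). λ = (5 - 12)/(18 - 16) ≡ 22/2 mod 29. 2⁻¹ ≡ 15 (mod 29) since 2·15 = 30 ≡ 1, so λ ≡ 11.
  x = λ² - 16 - 18 = 121 - 34 ≡ 0; y = λ·(16 - 0) - 12 ≡ 19. → (0, 19)
5Q: (0, 19) + (18, 5). λ = (5 - 19)/(18 - 0) ≡ 15/18 mod 29. 18⁻¹ ≡ 21 (mod 29) since 18·21 = 378 ≡ 1, so λ ≡ 25.
  x = λ² - 0 - 18 = 625 - 18 ≡ 27; y = λ·(0 - 27) - 19 ≡ 2. → (27, 2)
6Q: (27, 2) + (18, 5). λ = (5 - 2)/(18 - 27) ≡ 3/20 mod 29. 20⁻¹ ≡ 16 (mod 29) since 20·16 = 320 ≡ 1, so λ ≡ 19.
  x = λ² - 27 - 18 = 361 - 45 ≡ 26; y = λ·(27 - 26) - 2 ≡ 17. → (26, 17)
7Q: (26, 17) + (18, 5). λ = (5 - 17)/(18 - 26) ≡ 17/21 mod 29. 21⁻¹ ≡ 18 (mod 29), so λ ≡ 16.
  x = λ² - 26 - 18 = 256 - 44 ≡ 9; y = λ·(26 - 9) - 17 ≡ 23. → (9, 23)
8Q: (9, 23) + (18, 5). λ = (5 - 23)/(18 - 9) ≡ 11/9 mod 29. 9⁻¹ ≡ 13 (mod 29) since 9·13 = 117 ≡ 1, so λ ≡ 27.
  x = λ² - 9 - 18 = 729 - 27 ≡ 6; y = λ·(9 - 6) - 23 ≡ 0. → (6, 0)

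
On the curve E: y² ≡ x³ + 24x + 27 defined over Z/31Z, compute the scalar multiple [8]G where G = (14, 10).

Double-and-add on 8 = (1000)₂. Start with G = (14, 10) for the leading 1-bit.
double: tangent at (14, 10): λ = (3·14² + 24)/(2·10) ≡ 23/20. 20⁻¹ ≡ 14 (mod 31) since 20·14 = 280 ≡ 1, so λ ≡ 23·14 ≡ 12.
  x = λ² - 14 - 14 = 144 - 28 ≡ 23; y = λ·(14 - 23) - 10 ≡ 6. → (23, 6)
double: tangent at (23, 6): λ = (3·23² + 24)/(2·6) ≡ 30/12. 12⁻¹ ≡ 13 (mod 31), so λ ≡ 30·13 ≡ 18.
  x = λ² - 23 - 23 = 324 - 46 ≡ 30; y = λ·(23 - 30) - 6 ≡ 23. → (30, 23)
double: tangent at (30, 23): λ = (3·30² + 24)/(2·23) ≡ 27/15. 15⁻¹ ≡ 29 (mod 31) since 15·29 = 435 ≡ 1, so λ ≡ 27·29 ≡ 8.
  x = λ² - 30 - 30 = 64 - 60 ≡ 4; y = λ·(30 - 4) - 23 ≡ 30. → (4, 30)

(4, 30)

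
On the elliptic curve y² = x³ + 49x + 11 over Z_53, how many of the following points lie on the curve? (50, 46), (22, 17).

2

(50, 46): 46² ≡ 49, rhs ≡ 49 → on.
(22, 17): 17² ≡ 24, rhs ≡ 24 → on.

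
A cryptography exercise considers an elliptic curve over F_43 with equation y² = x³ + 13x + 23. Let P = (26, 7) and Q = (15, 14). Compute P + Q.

(12, 31)

(26, 7) + (15, 14). λ = (14 - 7)/(15 - 26) ≡ 7/32 mod 43. 32⁻¹ ≡ 39 (mod 43), so λ ≡ 15.
  x = λ² - 26 - 15 = 225 - 41 ≡ 12; y = λ·(26 - 12) - 7 ≡ 31. → (12, 31)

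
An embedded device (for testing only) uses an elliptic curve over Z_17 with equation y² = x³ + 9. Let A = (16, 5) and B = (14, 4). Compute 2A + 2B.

First 2A:
Repeated addition: build up to 2A.
2A: tangent at (16, 5): λ = (3·16² + 0)/(2·5) ≡ 3/10. 10⁻¹ ≡ 12 (mod 17), so λ ≡ 3·12 ≡ 2.
  x = λ² - 16 - 16 = 4 - 32 ≡ 6; y = λ·(16 - 6) - 5 ≡ 15. → (6, 15)
2A = (6, 15).
Next 2B:
Repeated addition: build up to 2B.
2B: tangent at (14, 4): λ = (3·14² + 0)/(2·4) ≡ 10/8. 8⁻¹ ≡ 15 (mod 17), so λ ≡ 10·15 ≡ 14.
  x = λ² - 14 - 14 = 196 - 28 ≡ 15; y = λ·(14 - 15) - 4 ≡ 16. → (15, 16)
2B = (15, 16).
Finally 2A + 2B:
(6, 15) + (15, 16). λ = (16 - 15)/(15 - 6) ≡ 1/9 mod 17. 9⁻¹ ≡ 2 (mod 17) since 9·2 = 18 ≡ 1, so λ ≡ 2.
  x = λ² - 6 - 15 = 4 - 21 ≡ 0; y = λ·(6 - 0) - 15 ≡ 14. → (0, 14)

(0, 14)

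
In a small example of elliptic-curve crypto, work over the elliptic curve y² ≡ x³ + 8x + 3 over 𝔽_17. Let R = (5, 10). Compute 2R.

(15, 8)

tangent at (5, 10): λ = (3·5² + 8)/(2·10) ≡ 15/3. 3⁻¹ ≡ 6 (mod 17) since 3·6 = 18 ≡ 1, so λ ≡ 15·6 ≡ 5.
  x = λ² - 5 - 5 = 25 - 10 ≡ 15; y = λ·(5 - 15) - 10 ≡ 8. → (15, 8)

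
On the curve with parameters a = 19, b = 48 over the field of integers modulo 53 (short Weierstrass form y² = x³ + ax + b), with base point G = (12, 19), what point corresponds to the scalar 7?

(16, 46)

Double-and-add on 7 = (111)₂. Start with G = (12, 19) for the leading 1-bit.
double: tangent at (12, 19): λ = (3·12² + 19)/(2·19) ≡ 27/38. 38⁻¹ ≡ 7 (mod 53), so λ ≡ 27·7 ≡ 30.
  x = λ² - 12 - 12 = 900 - 24 ≡ 28; y = λ·(12 - 28) - 19 ≡ 31. → (28, 31)
add G: (28, 31) + (12, 19). λ = (19 - 31)/(12 - 28) ≡ 41/37 mod 53. 37⁻¹ ≡ 43 (mod 53), so λ ≡ 14.
  x = λ² - 28 - 12 = 196 - 40 ≡ 50; y = λ·(28 - 50) - 31 ≡ 32. → (50, 32)
double: tangent at (50, 32): λ = (3·50² + 19)/(2·32) ≡ 46/11. 11⁻¹ ≡ 29 (mod 53) since 11·29 = 319 ≡ 1, so λ ≡ 46·29 ≡ 9.
  x = λ² - 50 - 50 = 81 - 100 ≡ 34; y = λ·(50 - 34) - 32 ≡ 6. → (34, 6)
add G: (34, 6) + (12, 19). λ = (19 - 6)/(12 - 34) ≡ 13/31 mod 53. 31⁻¹ ≡ 12 (mod 53), so λ ≡ 50.
  x = λ² - 34 - 12 = 2500 - 46 ≡ 16; y = λ·(34 - 16) - 6 ≡ 46. → (16, 46)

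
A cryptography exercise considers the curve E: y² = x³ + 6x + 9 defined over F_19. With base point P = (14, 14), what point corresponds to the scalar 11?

(13, 2)

Repeated addition: build up to 11P.
2P: tangent at (14, 14): λ = (3·14² + 6)/(2·14) ≡ 5/9. 9⁻¹ ≡ 17 (mod 19), so λ ≡ 5·17 ≡ 9.
  x = λ² - 14 - 14 = 81 - 28 ≡ 15; y = λ·(14 - 15) - 14 ≡ 15. → (15, 15)
3P: (15, 15) + (14, 14). λ = (14 - 15)/(14 - 15) ≡ 18/18 mod 19. 18⁻¹ ≡ 18 (mod 19) since 18·18 = 324 ≡ 1, so λ ≡ 1.
  x = λ² - 15 - 14 = 1 - 29 ≡ 10; y = λ·(15 - 10) - 15 ≡ 9. → (10, 9)
4P: (10, 9) + (14, 14). λ = (14 - 9)/(14 - 10) ≡ 5/4 mod 19. 4⁻¹ ≡ 5 (mod 19), so λ ≡ 6.
  x = λ² - 10 - 14 = 36 - 24 ≡ 12; y = λ·(10 - 12) - 9 ≡ 17. → (12, 17)
5P: (12, 17) + (14, 14). λ = (14 - 17)/(14 - 12) ≡ 16/2 mod 19. 2⁻¹ ≡ 10 (mod 19) since 2·10 = 20 ≡ 1, so λ ≡ 8.
  x = λ² - 12 - 14 = 64 - 26 ≡ 0; y = λ·(12 - 0) - 17 ≡ 3. → (0, 3)
6P: (0, 3) + (14, 14). λ = (14 - 3)/(14 - 0) ≡ 11/14 mod 19. 14⁻¹ ≡ 15 (mod 19) since 14·15 = 210 ≡ 1, so λ ≡ 13.
  x = λ² - 0 - 14 = 169 - 14 ≡ 3; y = λ·(0 - 3) - 3 ≡ 15. → (3, 15)
7P: (3, 15) + (14, 14). λ = (14 - 15)/(14 - 3) ≡ 18/11 mod 19. 11⁻¹ ≡ 7 (mod 19), so λ ≡ 12.
  x = λ² - 3 - 14 = 144 - 17 ≡ 13; y = λ·(3 - 13) - 15 ≡ 17. → (13, 17)
8P: (13, 17) + (14, 14). λ = (14 - 17)/(14 - 13) ≡ 16/1 mod 19. 1⁻¹ ≡ 1 (mod 19) since 1·1 = 1 ≡ 1, so λ ≡ 16.
  x = λ² - 13 - 14 = 256 - 27 ≡ 1; y = λ·(13 - 1) - 17 ≡ 4. → (1, 4)
9P: (1, 4) + (14, 14). λ = (14 - 4)/(14 - 1) ≡ 10/13 mod 19. 13⁻¹ ≡ 3 (mod 19), so λ ≡ 11.
  x = λ² - 1 - 14 = 121 - 15 ≡ 11; y = λ·(1 - 11) - 4 ≡ 0. → (11, 0)
10P: (11, 0) + (14, 14). λ = (14 - 0)/(14 - 11) ≡ 14/3 mod 19. 3⁻¹ ≡ 13 (mod 19), so λ ≡ 11.
  x = λ² - 11 - 14 = 121 - 25 ≡ 1; y = λ·(11 - 1) - 0 ≡ 15. → (1, 15)
11P: (1, 15) + (14, 14). λ = (14 - 15)/(14 - 1) ≡ 18/13 mod 19. 13⁻¹ ≡ 3 (mod 19) since 13·3 = 39 ≡ 1, so λ ≡ 16.
  x = λ² - 1 - 14 = 256 - 15 ≡ 13; y = λ·(1 - 13) - 15 ≡ 2. → (13, 2)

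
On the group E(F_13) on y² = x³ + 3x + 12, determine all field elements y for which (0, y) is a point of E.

5, 8

x³ + 3x + 12 = 12 ≡ 12 (mod 13).
Square roots of 12 mod 13: 5 and 8 (since 5² = 25 ≡ 12).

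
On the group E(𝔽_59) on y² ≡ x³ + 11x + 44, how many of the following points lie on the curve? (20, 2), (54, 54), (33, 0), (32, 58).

(20, 2): 2² ≡ 4, rhs ≡ 4 → on.
(54, 54): 54² ≡ 25, rhs ≡ 41 → off.
(33, 0): 0² ≡ 0, rhs ≡ 0 → on.
(32, 58): 58² ≡ 1, rhs ≡ 6 → off.

2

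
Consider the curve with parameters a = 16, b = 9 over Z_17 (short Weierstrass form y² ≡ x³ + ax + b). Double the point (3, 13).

tangent at (3, 13): λ = (3·3² + 16)/(2·13) ≡ 9/9. 9⁻¹ ≡ 2 (mod 17), so λ ≡ 9·2 ≡ 1.
  x = λ² - 3 - 3 = 1 - 6 ≡ 12; y = λ·(3 - 12) - 13 ≡ 12. → (12, 12)

(12, 12)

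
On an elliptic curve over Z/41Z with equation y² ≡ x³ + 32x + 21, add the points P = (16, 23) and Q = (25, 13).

(16, 23) + (25, 13). λ = (13 - 23)/(25 - 16) ≡ 31/9 mod 41. 9⁻¹ ≡ 32 (mod 41) since 9·32 = 288 ≡ 1, so λ ≡ 8.
  x = λ² - 16 - 25 = 64 - 41 ≡ 23; y = λ·(16 - 23) - 23 ≡ 3. → (23, 3)

(23, 3)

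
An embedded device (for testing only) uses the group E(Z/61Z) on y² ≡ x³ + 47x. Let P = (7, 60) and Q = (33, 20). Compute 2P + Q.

(2, 38)

First 2P:
Repeated addition: build up to 2P.
2P: tangent at (7, 60): λ = (3·7² + 47)/(2·60) ≡ 11/59. 59⁻¹ ≡ 30 (mod 61) since 59·30 = 1770 ≡ 1, so λ ≡ 11·30 ≡ 25.
  x = λ² - 7 - 7 = 625 - 14 ≡ 1; y = λ·(7 - 1) - 60 ≡ 29. → (1, 29)
2P = (1, 29).
Finally 2P + Q:
(1, 29) + (33, 20). λ = (20 - 29)/(33 - 1) ≡ 52/32 mod 61. 32⁻¹ ≡ 21 (mod 61), so λ ≡ 55.
  x = λ² - 1 - 33 = 3025 - 34 ≡ 2; y = λ·(1 - 2) - 29 ≡ 38. → (2, 38)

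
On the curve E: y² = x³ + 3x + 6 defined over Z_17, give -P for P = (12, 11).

-(12, 11) = (12, -11 mod 17) = (12, 6).

(12, 6)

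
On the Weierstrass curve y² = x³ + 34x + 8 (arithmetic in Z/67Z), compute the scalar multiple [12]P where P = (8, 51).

Double-and-add on 12 = (1100)₂. Start with P = (8, 51) for the leading 1-bit.
double: tangent at (8, 51): λ = (3·8² + 34)/(2·51) ≡ 25/35. 35⁻¹ ≡ 23 (mod 67) since 35·23 = 805 ≡ 1, so λ ≡ 25·23 ≡ 39.
  x = λ² - 8 - 8 = 1521 - 16 ≡ 31; y = λ·(8 - 31) - 51 ≡ 57. → (31, 57)
add P: (31, 57) + (8, 51). λ = (51 - 57)/(8 - 31) ≡ 61/44 mod 67. 44⁻¹ ≡ 32 (mod 67), so λ ≡ 9.
  x = λ² - 31 - 8 = 81 - 39 ≡ 42; y = λ·(31 - 42) - 57 ≡ 45. → (42, 45)
double: tangent at (42, 45): λ = (3·42² + 34)/(2·45) ≡ 33/23. 23⁻¹ ≡ 35 (mod 67) since 23·35 = 805 ≡ 1, so λ ≡ 33·35 ≡ 16.
  x = λ² - 42 - 42 = 256 - 84 ≡ 38; y = λ·(42 - 38) - 45 ≡ 19. → (38, 19)
double: tangent at (38, 19): λ = (3·38² + 34)/(2·19) ≡ 11/38. 38⁻¹ ≡ 30 (mod 67), so λ ≡ 11·30 ≡ 62.
  x = λ² - 38 - 38 = 3844 - 76 ≡ 16; y = λ·(38 - 16) - 19 ≡ 5. → (16, 5)

(16, 5)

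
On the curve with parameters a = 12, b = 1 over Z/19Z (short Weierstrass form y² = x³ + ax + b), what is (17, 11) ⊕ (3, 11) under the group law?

(18, 8)

(17, 11) + (3, 11). λ = (11 - 11)/(3 - 17) ≡ 0/5 mod 19. 5⁻¹ ≡ 4 (mod 19), so λ ≡ 0.
  x = λ² - 17 - 3 = 0 - 20 ≡ 18; y = λ·(17 - 18) - 11 ≡ 8. → (18, 8)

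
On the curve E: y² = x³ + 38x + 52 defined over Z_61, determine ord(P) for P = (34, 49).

7

2P: tangent at (34, 49): λ = (3·34² + 38)/(2·49) ≡ 29/37. 37⁻¹ ≡ 33 (mod 61), so λ ≡ 29·33 ≡ 42.
  x = λ² - 34 - 34 = 1764 - 68 ≡ 49; y = λ·(34 - 49) - 49 ≡ 53. → (49, 53)
3P: (49, 53) + (34, 49). λ = (49 - 53)/(34 - 49) ≡ 57/46 mod 61. 46⁻¹ ≡ 4 (mod 61), so λ ≡ 45.
  x = λ² - 49 - 34 = 2025 - 83 ≡ 51; y = λ·(49 - 51) - 53 ≡ 40. → (51, 40)
4P: (51, 40) + (34, 49). λ = (49 - 40)/(34 - 51) ≡ 9/44 mod 61. 44⁻¹ ≡ 43 (mod 61) since 44·43 = 1892 ≡ 1, so λ ≡ 21.
  x = λ² - 51 - 34 = 441 - 85 ≡ 51; y = λ·(51 - 51) - 40 ≡ 21. → (51, 21)
5P: (51, 21) + (34, 49). λ = (49 - 21)/(34 - 51) ≡ 28/44 mod 61. 44⁻¹ ≡ 43 (mod 61) since 44·43 = 1892 ≡ 1, so λ ≡ 45.
  x = λ² - 51 - 34 = 2025 - 85 ≡ 49; y = λ·(51 - 49) - 21 ≡ 8. → (49, 8)
6P: (49, 8) + (34, 49). λ = (49 - 8)/(34 - 49) ≡ 41/46 mod 61. 46⁻¹ ≡ 4 (mod 61) since 46·4 = 184 ≡ 1, so λ ≡ 42.
  x = λ² - 49 - 34 = 1764 - 83 ≡ 34; y = λ·(49 - 34) - 8 ≡ 12. → (34, 12)
7P: (34, 12) + (34, 49): same x and y₁ ≡ -y₂, so the sum is the point at infinity.
7P = the point at infinity, so the order is 7.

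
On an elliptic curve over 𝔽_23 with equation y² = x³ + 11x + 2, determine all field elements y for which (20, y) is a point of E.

x³ + 11x + 2 = 8222 ≡ 11 (mod 23).
11 is a non-residue mod 23; no y exists.

none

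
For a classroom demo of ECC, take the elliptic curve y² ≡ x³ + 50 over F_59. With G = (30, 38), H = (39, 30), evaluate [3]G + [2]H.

First 3G:
Repeated addition: build up to 3G.
2G: tangent at (30, 38): λ = (3·30² + 0)/(2·38) ≡ 45/17. 17⁻¹ ≡ 7 (mod 59), so λ ≡ 45·7 ≡ 20.
  x = λ² - 30 - 30 = 400 - 60 ≡ 45; y = λ·(30 - 45) - 38 ≡ 16. → (45, 16)
3G: (45, 16) + (30, 38). λ = (38 - 16)/(30 - 45) ≡ 22/44 mod 59. 44⁻¹ ≡ 55 (mod 59), so λ ≡ 30.
  x = λ² - 45 - 30 = 900 - 75 ≡ 58; y = λ·(45 - 58) - 16 ≡ 7. → (58, 7)
3G = (58, 7).
Next 2H:
Repeated addition: build up to 2H.
2H: tangent at (39, 30): λ = (3·39² + 0)/(2·30) ≡ 20/1. 1⁻¹ ≡ 1 (mod 59), so λ ≡ 20·1 ≡ 20.
  x = λ² - 39 - 39 = 400 - 78 ≡ 27; y = λ·(39 - 27) - 30 ≡ 33. → (27, 33)
2H = (27, 33).
Finally 3G + 2H:
(58, 7) + (27, 33). λ = (33 - 7)/(27 - 58) ≡ 26/28 mod 59. 28⁻¹ ≡ 19 (mod 59), so λ ≡ 22.
  x = λ² - 58 - 27 = 484 - 85 ≡ 45; y = λ·(58 - 45) - 7 ≡ 43. → (45, 43)

(45, 43)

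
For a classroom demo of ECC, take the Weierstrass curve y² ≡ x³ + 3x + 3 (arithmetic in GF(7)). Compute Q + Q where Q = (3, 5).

(3, 2)

tangent at (3, 5): λ = (3·3² + 3)/(2·5) ≡ 2/3. 3⁻¹ ≡ 5 (mod 7), so λ ≡ 2·5 ≡ 3.
  x = λ² - 3 - 3 = 9 - 6 ≡ 3; y = λ·(3 - 3) - 5 ≡ 2. → (3, 2)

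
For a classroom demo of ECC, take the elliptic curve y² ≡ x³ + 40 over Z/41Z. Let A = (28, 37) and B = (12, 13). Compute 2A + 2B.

(5, 1)

First 2A:
Repeated addition: build up to 2A.
2A: tangent at (28, 37): λ = (3·28² + 0)/(2·37) ≡ 15/33. 33⁻¹ ≡ 5 (mod 41), so λ ≡ 15·5 ≡ 34.
  x = λ² - 28 - 28 = 1156 - 56 ≡ 34; y = λ·(28 - 34) - 37 ≡ 5. → (34, 5)
2A = (34, 5).
Next 2B:
Repeated addition: build up to 2B.
2B: tangent at (12, 13): λ = (3·12² + 0)/(2·13) ≡ 22/26. 26⁻¹ ≡ 30 (mod 41), so λ ≡ 22·30 ≡ 4.
  x = λ² - 12 - 12 = 16 - 24 ≡ 33; y = λ·(12 - 33) - 13 ≡ 26. → (33, 26)
2B = (33, 26).
Finally 2A + 2B:
(34, 5) + (33, 26). λ = (26 - 5)/(33 - 34) ≡ 21/40 mod 41. 40⁻¹ ≡ 40 (mod 41) since 40·40 = 1600 ≡ 1, so λ ≡ 20.
  x = λ² - 34 - 33 = 400 - 67 ≡ 5; y = λ·(34 - 5) - 5 ≡ 1. → (5, 1)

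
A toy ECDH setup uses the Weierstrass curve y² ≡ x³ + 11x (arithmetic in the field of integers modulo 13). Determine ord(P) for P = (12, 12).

2P: tangent at (12, 12): λ = (3·12² + 11)/(2·12) ≡ 1/11. 11⁻¹ ≡ 6 (mod 13) since 11·6 = 66 ≡ 1, so λ ≡ 1·6 ≡ 6.
  x = λ² - 12 - 12 = 36 - 24 ≡ 12; y = λ·(12 - 12) - 12 ≡ 1. → (12, 1)
3P: (12, 1) + (12, 12): same x and y₁ ≡ -y₂, so the sum is the point at infinity.
3P = the point at infinity, so the order is 3.

3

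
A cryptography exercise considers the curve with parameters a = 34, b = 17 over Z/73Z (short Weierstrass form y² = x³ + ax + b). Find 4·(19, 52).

(6, 46)

Write Q = (19, 52).
Double-and-add on 4 = (100)₂. Start with Q = (19, 52) for the leading 1-bit.
double: tangent at (19, 52): λ = (3·19² + 34)/(2·52) ≡ 22/31. 31⁻¹ ≡ 33 (mod 73) since 31·33 = 1023 ≡ 1, so λ ≡ 22·33 ≡ 69.
  x = λ² - 19 - 19 = 4761 - 38 ≡ 51; y = λ·(19 - 51) - 52 ≡ 3. → (51, 3)
double: tangent at (51, 3): λ = (3·51² + 34)/(2·3) ≡ 26/6. 6⁻¹ ≡ 61 (mod 73), so λ ≡ 26·61 ≡ 53.
  x = λ² - 51 - 51 = 2809 - 102 ≡ 6; y = λ·(51 - 6) - 3 ≡ 46. → (6, 46)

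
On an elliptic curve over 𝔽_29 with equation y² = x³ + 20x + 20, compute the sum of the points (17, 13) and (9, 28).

(17, 13) + (9, 28). λ = (28 - 13)/(9 - 17) ≡ 15/21 mod 29. 21⁻¹ ≡ 18 (mod 29) since 21·18 = 378 ≡ 1, so λ ≡ 9.
  x = λ² - 17 - 9 = 81 - 26 ≡ 26; y = λ·(17 - 26) - 13 ≡ 22. → (26, 22)

(26, 22)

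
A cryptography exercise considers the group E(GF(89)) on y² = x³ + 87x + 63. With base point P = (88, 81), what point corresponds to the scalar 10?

(6, 0)

Repeated addition: build up to 10P.
2P: tangent at (88, 81): λ = (3·88² + 87)/(2·81) ≡ 1/73. 73⁻¹ ≡ 50 (mod 89), so λ ≡ 1·50 ≡ 50.
  x = λ² - 88 - 88 = 2500 - 176 ≡ 10; y = λ·(88 - 10) - 81 ≡ 81. → (10, 81)
3P: (10, 81) + (88, 81). λ = (81 - 81)/(88 - 10) ≡ 0/78 mod 89. 78⁻¹ ≡ 8 (mod 89) since 78·8 = 624 ≡ 1, so λ ≡ 0.
  x = λ² - 10 - 88 = 0 - 98 ≡ 80; y = λ·(10 - 80) - 81 ≡ 8. → (80, 8)
4P: (80, 8) + (88, 81). λ = (81 - 8)/(88 - 80) ≡ 73/8 mod 89. 8⁻¹ ≡ 78 (mod 89), so λ ≡ 87.
  x = λ² - 80 - 88 = 7569 - 168 ≡ 14; y = λ·(80 - 14) - 8 ≡ 38. → (14, 38)
5P: (14, 38) + (88, 81). λ = (81 - 38)/(88 - 14) ≡ 43/74 mod 89. 74⁻¹ ≡ 83 (mod 89), so λ ≡ 9.
  x = λ² - 14 - 88 = 81 - 102 ≡ 68; y = λ·(14 - 68) - 38 ≡ 10. → (68, 10)
6P: (68, 10) + (88, 81). λ = (81 - 10)/(88 - 68) ≡ 71/20 mod 89. 20⁻¹ ≡ 49 (mod 89) since 20·49 = 980 ≡ 1, so λ ≡ 8.
  x = λ² - 68 - 88 = 64 - 156 ≡ 86; y = λ·(68 - 86) - 10 ≡ 24. → (86, 24)
7P: (86, 24) + (88, 81). λ = (81 - 24)/(88 - 86) ≡ 57/2 mod 89. 2⁻¹ ≡ 45 (mod 89) since 2·45 = 90 ≡ 1, so λ ≡ 73.
  x = λ² - 86 - 88 = 5329 - 174 ≡ 82; y = λ·(86 - 82) - 24 ≡ 1. → (82, 1)
8P: (82, 1) + (88, 81). λ = (81 - 1)/(88 - 82) ≡ 80/6 mod 89. 6⁻¹ ≡ 15 (mod 89), so λ ≡ 43.
  x = λ² - 82 - 88 = 1849 - 170 ≡ 77; y = λ·(82 - 77) - 1 ≡ 36. → (77, 36)
9P: (77, 36) + (88, 81). λ = (81 - 36)/(88 - 77) ≡ 45/11 mod 89. 11⁻¹ ≡ 81 (mod 89), so λ ≡ 85.
  x = λ² - 77 - 88 = 7225 - 165 ≡ 29; y = λ·(77 - 29) - 36 ≡ 39. → (29, 39)
10P: (29, 39) + (88, 81). λ = (81 - 39)/(88 - 29) ≡ 42/59 mod 89. 59⁻¹ ≡ 86 (mod 89), so λ ≡ 52.
  x = λ² - 29 - 88 = 2704 - 117 ≡ 6; y = λ·(29 - 6) - 39 ≡ 0. → (6, 0)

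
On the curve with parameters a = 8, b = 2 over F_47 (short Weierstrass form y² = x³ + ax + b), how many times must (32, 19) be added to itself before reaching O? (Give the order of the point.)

10

2P: tangent at (32, 19): λ = (3·32² + 8)/(2·19) ≡ 25/38. 38⁻¹ ≡ 26 (mod 47), so λ ≡ 25·26 ≡ 39.
  x = λ² - 32 - 32 = 1521 - 64 ≡ 0; y = λ·(32 - 0) - 19 ≡ 7. → (0, 7)
3P: (0, 7) + (32, 19). λ = (19 - 7)/(32 - 0) ≡ 12/32 mod 47. 32⁻¹ ≡ 25 (mod 47), so λ ≡ 18.
  x = λ² - 0 - 32 = 324 - 32 ≡ 10; y = λ·(0 - 10) - 7 ≡ 1. → (10, 1)
4P: (10, 1) + (32, 19). λ = (19 - 1)/(32 - 10) ≡ 18/22 mod 47. 22⁻¹ ≡ 15 (mod 47) since 22·15 = 330 ≡ 1, so λ ≡ 35.
  x = λ² - 10 - 32 = 1225 - 42 ≡ 8; y = λ·(10 - 8) - 1 ≡ 22. → (8, 22)
5P: (8, 22) + (32, 19). λ = (19 - 22)/(32 - 8) ≡ 44/24 mod 47. 24⁻¹ ≡ 2 (mod 47), so λ ≡ 41.
  x = λ² - 8 - 32 = 1681 - 40 ≡ 43; y = λ·(8 - 43) - 22 ≡ 0. → (43, 0)
6P: (43, 0) + (32, 19). λ = (19 - 0)/(32 - 43) ≡ 19/36 mod 47. 36⁻¹ ≡ 17 (mod 47), so λ ≡ 41.
  x = λ² - 43 - 32 = 1681 - 75 ≡ 8; y = λ·(43 - 8) - 0 ≡ 25. → (8, 25)
7P: (8, 25) + (32, 19). λ = (19 - 25)/(32 - 8) ≡ 41/24 mod 47. 24⁻¹ ≡ 2 (mod 47), so λ ≡ 35.
  x = λ² - 8 - 32 = 1225 - 40 ≡ 10; y = λ·(8 - 10) - 25 ≡ 46. → (10, 46)
8P: (10, 46) + (32, 19). λ = (19 - 46)/(32 - 10) ≡ 20/22 mod 47. 22⁻¹ ≡ 15 (mod 47), so λ ≡ 18.
  x = λ² - 10 - 32 = 324 - 42 ≡ 0; y = λ·(10 - 0) - 46 ≡ 40. → (0, 40)
9P: (0, 40) + (32, 19). λ = (19 - 40)/(32 - 0) ≡ 26/32 mod 47. 32⁻¹ ≡ 25 (mod 47), so λ ≡ 39.
  x = λ² - 0 - 32 = 1521 - 32 ≡ 32; y = λ·(0 - 32) - 40 ≡ 28. → (32, 28)
10P: (32, 28) + (32, 19): same x and y₁ ≡ -y₂, so the sum is O.
10P = O, so the order is 10.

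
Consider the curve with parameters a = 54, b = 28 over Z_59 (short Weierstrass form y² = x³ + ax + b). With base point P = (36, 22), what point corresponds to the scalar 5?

(56, 55)

Repeated addition: build up to 5P.
2P: tangent at (36, 22): λ = (3·36² + 54)/(2·22) ≡ 48/44. 44⁻¹ ≡ 55 (mod 59) since 44·55 = 2420 ≡ 1, so λ ≡ 48·55 ≡ 44.
  x = λ² - 36 - 36 = 1936 - 72 ≡ 35; y = λ·(36 - 35) - 22 ≡ 22. → (35, 22)
3P: (35, 22) + (36, 22). λ = (22 - 22)/(36 - 35) ≡ 0/1 mod 59. 1⁻¹ ≡ 1 (mod 59) since 1·1 = 1 ≡ 1, so λ ≡ 0.
  x = λ² - 35 - 36 = 0 - 71 ≡ 47; y = λ·(35 - 47) - 22 ≡ 37. → (47, 37)
4P: (47, 37) + (36, 22). λ = (22 - 37)/(36 - 47) ≡ 44/48 mod 59. 48⁻¹ ≡ 16 (mod 59) since 48·16 = 768 ≡ 1, so λ ≡ 55.
  x = λ² - 47 - 36 = 3025 - 83 ≡ 51; y = λ·(47 - 51) - 37 ≡ 38. → (51, 38)
5P: (51, 38) + (36, 22). λ = (22 - 38)/(36 - 51) ≡ 43/44 mod 59. 44⁻¹ ≡ 55 (mod 59) since 44·55 = 2420 ≡ 1, so λ ≡ 5.
  x = λ² - 51 - 36 = 25 - 87 ≡ 56; y = λ·(51 - 56) - 38 ≡ 55. → (56, 55)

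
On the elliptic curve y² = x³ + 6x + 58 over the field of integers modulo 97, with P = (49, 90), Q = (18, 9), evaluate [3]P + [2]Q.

(39, 76)

First 3P:
Repeated addition: build up to 3P.
2P: tangent at (49, 90): λ = (3·49² + 6)/(2·90) ≡ 31/83. 83⁻¹ ≡ 90 (mod 97) since 83·90 = 7470 ≡ 1, so λ ≡ 31·90 ≡ 74.
  x = λ² - 49 - 49 = 5476 - 98 ≡ 43; y = λ·(49 - 43) - 90 ≡ 63. → (43, 63)
3P: (43, 63) + (49, 90). λ = (90 - 63)/(49 - 43) ≡ 27/6 mod 97. 6⁻¹ ≡ 81 (mod 97), so λ ≡ 53.
  x = λ² - 43 - 49 = 2809 - 92 ≡ 1; y = λ·(43 - 1) - 63 ≡ 29. → (1, 29)
3P = (1, 29).
Next 2Q:
Repeated addition: build up to 2Q.
2Q: tangent at (18, 9): λ = (3·18² + 6)/(2·9) ≡ 8/18. 18⁻¹ ≡ 27 (mod 97), so λ ≡ 8·27 ≡ 22.
  x = λ² - 18 - 18 = 484 - 36 ≡ 60; y = λ·(18 - 60) - 9 ≡ 37. → (60, 37)
2Q = (60, 37).
Finally 3P + 2Q:
(1, 29) + (60, 37). λ = (37 - 29)/(60 - 1) ≡ 8/59 mod 97. 59⁻¹ ≡ 74 (mod 97), so λ ≡ 10.
  x = λ² - 1 - 60 = 100 - 61 ≡ 39; y = λ·(1 - 39) - 29 ≡ 76. → (39, 76)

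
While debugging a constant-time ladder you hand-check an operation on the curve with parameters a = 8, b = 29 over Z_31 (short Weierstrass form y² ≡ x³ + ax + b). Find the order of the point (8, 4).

11

2P: tangent at (8, 4): λ = (3·8² + 8)/(2·4) ≡ 14/8. 8⁻¹ ≡ 4 (mod 31) since 8·4 = 32 ≡ 1, so λ ≡ 14·4 ≡ 25.
  x = λ² - 8 - 8 = 625 - 16 ≡ 20; y = λ·(8 - 20) - 4 ≡ 6. → (20, 6)
3P: (20, 6) + (8, 4). λ = (4 - 6)/(8 - 20) ≡ 29/19 mod 31. 19⁻¹ ≡ 18 (mod 31), so λ ≡ 26.
  x = λ² - 20 - 8 = 676 - 28 ≡ 28; y = λ·(20 - 28) - 6 ≡ 3. → (28, 3)
4P: (28, 3) + (8, 4). λ = (4 - 3)/(8 - 28) ≡ 1/11 mod 31. 11⁻¹ ≡ 17 (mod 31) since 11·17 = 187 ≡ 1, so λ ≡ 17.
  x = λ² - 28 - 8 = 289 - 36 ≡ 5; y = λ·(28 - 5) - 3 ≡ 16. → (5, 16)
5P: (5, 16) + (8, 4). λ = (4 - 16)/(8 - 5) ≡ 19/3 mod 31. 3⁻¹ ≡ 21 (mod 31), so λ ≡ 27.
  x = λ² - 5 - 8 = 729 - 13 ≡ 3; y = λ·(5 - 3) - 16 ≡ 7. → (3, 7)
6P: (3, 7) + (8, 4). λ = (4 - 7)/(8 - 3) ≡ 28/5 mod 31. 5⁻¹ ≡ 25 (mod 31), so λ ≡ 18.
  x = λ² - 3 - 8 = 324 - 11 ≡ 3; y = λ·(3 - 3) - 7 ≡ 24. → (3, 24)
7P: (3, 24) + (8, 4). λ = (4 - 24)/(8 - 3) ≡ 11/5 mod 31. 5⁻¹ ≡ 25 (mod 31), so λ ≡ 27.
  x = λ² - 3 - 8 = 729 - 11 ≡ 5; y = λ·(3 - 5) - 24 ≡ 15. → (5, 15)
8P: (5, 15) + (8, 4). λ = (4 - 15)/(8 - 5) ≡ 20/3 mod 31. 3⁻¹ ≡ 21 (mod 31) since 3·21 = 63 ≡ 1, so λ ≡ 17.
  x = λ² - 5 - 8 = 289 - 13 ≡ 28; y = λ·(5 - 28) - 15 ≡ 28. → (28, 28)
9P: (28, 28) + (8, 4). λ = (4 - 28)/(8 - 28) ≡ 7/11 mod 31. 11⁻¹ ≡ 17 (mod 31) since 11·17 = 187 ≡ 1, so λ ≡ 26.
  x = λ² - 28 - 8 = 676 - 36 ≡ 20; y = λ·(28 - 20) - 28 ≡ 25. → (20, 25)
10P: (20, 25) + (8, 4). λ = (4 - 25)/(8 - 20) ≡ 10/19 mod 31. 19⁻¹ ≡ 18 (mod 31), so λ ≡ 25.
  x = λ² - 20 - 8 = 625 - 28 ≡ 8; y = λ·(20 - 8) - 25 ≡ 27. → (8, 27)
11P: (8, 27) + (8, 4): same x and y₁ ≡ -y₂, so the sum is the point at infinity.
11P = the point at infinity, so the order is 11.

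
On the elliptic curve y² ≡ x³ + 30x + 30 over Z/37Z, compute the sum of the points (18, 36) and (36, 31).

(9, 17)

(18, 36) + (36, 31). λ = (31 - 36)/(36 - 18) ≡ 32/18 mod 37. 18⁻¹ ≡ 35 (mod 37) since 18·35 = 630 ≡ 1, so λ ≡ 10.
  x = λ² - 18 - 36 = 100 - 54 ≡ 9; y = λ·(18 - 9) - 36 ≡ 17. → (9, 17)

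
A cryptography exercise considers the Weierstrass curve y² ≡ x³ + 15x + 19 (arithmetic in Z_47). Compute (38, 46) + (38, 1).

The two points share x = 38 and their y-coordinates satisfy 46 + 1 ≡ 0 (mod 47), so they are inverses. Their sum is the point at infinity.

O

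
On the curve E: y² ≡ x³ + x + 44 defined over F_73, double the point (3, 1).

tangent at (3, 1): λ = (3·3² + 1)/(2·1) ≡ 28/2. 2⁻¹ ≡ 37 (mod 73), so λ ≡ 28·37 ≡ 14.
  x = λ² - 3 - 3 = 196 - 6 ≡ 44; y = λ·(3 - 44) - 1 ≡ 9. → (44, 9)

(44, 9)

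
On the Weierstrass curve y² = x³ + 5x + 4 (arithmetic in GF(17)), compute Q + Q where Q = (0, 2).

tangent at (0, 2): λ = (3·0² + 5)/(2·2) ≡ 5/4. 4⁻¹ ≡ 13 (mod 17) since 4·13 = 52 ≡ 1, so λ ≡ 5·13 ≡ 14.
  x = λ² - 0 - 0 = 196 - 0 ≡ 9; y = λ·(0 - 9) - 2 ≡ 8. → (9, 8)

(9, 8)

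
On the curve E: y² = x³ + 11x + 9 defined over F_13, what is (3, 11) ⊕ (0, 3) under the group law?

(3, 11) + (0, 3). λ = (3 - 11)/(0 - 3) ≡ 5/10 mod 13. 10⁻¹ ≡ 4 (mod 13) since 10·4 = 40 ≡ 1, so λ ≡ 7.
  x = λ² - 3 - 0 = 49 - 3 ≡ 7; y = λ·(3 - 7) - 11 ≡ 0. → (7, 0)

(7, 0)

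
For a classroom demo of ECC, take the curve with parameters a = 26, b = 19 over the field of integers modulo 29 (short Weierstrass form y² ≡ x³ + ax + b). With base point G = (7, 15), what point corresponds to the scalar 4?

(21, 13)

Repeated addition: build up to 4G.
2G: tangent at (7, 15): λ = (3·7² + 26)/(2·15) ≡ 28/1. 1⁻¹ ≡ 1 (mod 29) since 1·1 = 1 ≡ 1, so λ ≡ 28·1 ≡ 28.
  x = λ² - 7 - 7 = 784 - 14 ≡ 16; y = λ·(7 - 16) - 15 ≡ 23. → (16, 23)
3G: (16, 23) + (7, 15). λ = (15 - 23)/(7 - 16) ≡ 21/20 mod 29. 20⁻¹ ≡ 16 (mod 29) since 20·16 = 320 ≡ 1, so λ ≡ 17.
  x = λ² - 16 - 7 = 289 - 23 ≡ 5; y = λ·(16 - 5) - 23 ≡ 19. → (5, 19)
4G: (5, 19) + (7, 15). λ = (15 - 19)/(7 - 5) ≡ 25/2 mod 29. 2⁻¹ ≡ 15 (mod 29), so λ ≡ 27.
  x = λ² - 5 - 7 = 729 - 12 ≡ 21; y = λ·(5 - 21) - 19 ≡ 13. → (21, 13)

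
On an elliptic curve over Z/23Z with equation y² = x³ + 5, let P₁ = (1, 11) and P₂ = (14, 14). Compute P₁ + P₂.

(12, 13)

(1, 11) + (14, 14). λ = (14 - 11)/(14 - 1) ≡ 3/13 mod 23. 13⁻¹ ≡ 16 (mod 23), so λ ≡ 2.
  x = λ² - 1 - 14 = 4 - 15 ≡ 12; y = λ·(1 - 12) - 11 ≡ 13. → (12, 13)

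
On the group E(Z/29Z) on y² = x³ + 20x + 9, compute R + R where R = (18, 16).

tangent at (18, 16): λ = (3·18² + 20)/(2·16) ≡ 6/3. 3⁻¹ ≡ 10 (mod 29), so λ ≡ 6·10 ≡ 2.
  x = λ² - 18 - 18 = 4 - 36 ≡ 26; y = λ·(18 - 26) - 16 ≡ 26. → (26, 26)

(26, 26)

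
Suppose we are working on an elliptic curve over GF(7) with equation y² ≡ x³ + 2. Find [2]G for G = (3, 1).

tangent at (3, 1): λ = (3·3² + 0)/(2·1) ≡ 6/2. 2⁻¹ ≡ 4 (mod 7) since 2·4 = 8 ≡ 1, so λ ≡ 6·4 ≡ 3.
  x = λ² - 3 - 3 = 9 - 6 ≡ 3; y = λ·(3 - 3) - 1 ≡ 6. → (3, 6)

(3, 6)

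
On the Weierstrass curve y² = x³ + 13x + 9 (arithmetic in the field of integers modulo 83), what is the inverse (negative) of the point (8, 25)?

(8, 58)

-(8, 25) = (8, -25 mod 83) = (8, 58).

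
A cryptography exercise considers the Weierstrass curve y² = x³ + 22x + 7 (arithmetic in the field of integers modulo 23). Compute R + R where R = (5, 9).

tangent at (5, 9): λ = (3·5² + 22)/(2·9) ≡ 5/18. 18⁻¹ ≡ 9 (mod 23), so λ ≡ 5·9 ≡ 22.
  x = λ² - 5 - 5 = 484 - 10 ≡ 14; y = λ·(5 - 14) - 9 ≡ 0. → (14, 0)

(14, 0)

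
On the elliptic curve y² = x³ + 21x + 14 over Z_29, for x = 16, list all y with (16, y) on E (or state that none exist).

3, 26

x³ + 21x + 14 = 4446 ≡ 9 (mod 29).
Square roots of 9 mod 29: 3 and 26 (since 3² = 9 ≡ 9).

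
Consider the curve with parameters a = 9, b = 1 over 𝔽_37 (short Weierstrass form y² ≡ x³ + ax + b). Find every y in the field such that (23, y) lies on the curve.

none

x³ + 9x + 1 = 12375 ≡ 17 (mod 37).
17 is a non-residue mod 37; no y exists.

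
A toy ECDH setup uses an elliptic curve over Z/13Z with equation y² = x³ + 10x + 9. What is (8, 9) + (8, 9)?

(0, 10)

tangent at (8, 9): λ = (3·8² + 10)/(2·9) ≡ 7/5. 5⁻¹ ≡ 8 (mod 13) since 5·8 = 40 ≡ 1, so λ ≡ 7·8 ≡ 4.
  x = λ² - 8 - 8 = 16 - 16 ≡ 0; y = λ·(8 - 0) - 9 ≡ 10. → (0, 10)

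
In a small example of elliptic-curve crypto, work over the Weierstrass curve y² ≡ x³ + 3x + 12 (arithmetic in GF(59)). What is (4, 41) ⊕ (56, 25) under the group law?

(4, 41) + (56, 25). λ = (25 - 41)/(56 - 4) ≡ 43/52 mod 59. 52⁻¹ ≡ 42 (mod 59) since 52·42 = 2184 ≡ 1, so λ ≡ 36.
  x = λ² - 4 - 56 = 1296 - 60 ≡ 56; y = λ·(4 - 56) - 41 ≡ 34. → (56, 34)

(56, 34)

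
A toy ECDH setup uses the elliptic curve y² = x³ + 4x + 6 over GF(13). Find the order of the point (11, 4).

7

2P: tangent at (11, 4): λ = (3·11² + 4)/(2·4) ≡ 3/8. 8⁻¹ ≡ 5 (mod 13) since 8·5 = 40 ≡ 1, so λ ≡ 3·5 ≡ 2.
  x = λ² - 11 - 11 = 4 - 22 ≡ 8; y = λ·(11 - 8) - 4 ≡ 2. → (8, 2)
3P: (8, 2) + (11, 4). λ = (4 - 2)/(11 - 8) ≡ 2/3 mod 13. 3⁻¹ ≡ 9 (mod 13) since 3·9 = 27 ≡ 1, so λ ≡ 5.
  x = λ² - 8 - 11 = 25 - 19 ≡ 6; y = λ·(8 - 6) - 2 ≡ 8. → (6, 8)
4P: (6, 8) + (11, 4). λ = (4 - 8)/(11 - 6) ≡ 9/5 mod 13. 5⁻¹ ≡ 8 (mod 13) since 5·8 = 40 ≡ 1, so λ ≡ 7.
  x = λ² - 6 - 11 = 49 - 17 ≡ 6; y = λ·(6 - 6) - 8 ≡ 5. → (6, 5)
5P: (6, 5) + (11, 4). λ = (4 - 5)/(11 - 6) ≡ 12/5 mod 13. 5⁻¹ ≡ 8 (mod 13), so λ ≡ 5.
  x = λ² - 6 - 11 = 25 - 17 ≡ 8; y = λ·(6 - 8) - 5 ≡ 11. → (8, 11)
6P: (8, 11) + (11, 4). λ = (4 - 11)/(11 - 8) ≡ 6/3 mod 13. 3⁻¹ ≡ 9 (mod 13), so λ ≡ 2.
  x = λ² - 8 - 11 = 4 - 19 ≡ 11; y = λ·(8 - 11) - 11 ≡ 9. → (11, 9)
7P: (11, 9) + (11, 4): same x and y₁ ≡ -y₂, so the sum is O.
7P = O, so the order is 7.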